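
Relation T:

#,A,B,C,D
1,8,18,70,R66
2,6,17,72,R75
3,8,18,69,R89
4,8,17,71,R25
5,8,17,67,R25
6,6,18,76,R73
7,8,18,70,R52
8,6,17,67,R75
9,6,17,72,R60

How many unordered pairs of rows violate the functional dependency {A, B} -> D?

5

(A=8, B=18): violating pairs (1,3), (1,7), (3,7) — 3 pairs.
(A=6, B=17): violating pairs (2,9), (8,9) — 2 pairs.
(A=8, B=17): all 2 rows agree on D — 0 pairs.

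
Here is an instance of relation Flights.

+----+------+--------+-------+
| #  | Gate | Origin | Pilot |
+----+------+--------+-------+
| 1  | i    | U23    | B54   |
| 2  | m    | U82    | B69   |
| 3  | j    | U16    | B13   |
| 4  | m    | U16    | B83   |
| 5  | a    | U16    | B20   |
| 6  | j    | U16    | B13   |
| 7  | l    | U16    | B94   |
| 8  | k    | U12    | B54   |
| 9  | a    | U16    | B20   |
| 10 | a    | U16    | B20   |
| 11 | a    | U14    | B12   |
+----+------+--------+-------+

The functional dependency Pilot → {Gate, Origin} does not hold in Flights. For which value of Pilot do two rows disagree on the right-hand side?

Pilot=B54: rows 1, 8 → {Gate,Origin} takes values {(i, U23), (k, U12)} — violation
Pilot=B69: row 2 → {Gate,Origin} = (m, U82) ✓
Pilot=B13: rows 3, 6 → {Gate,Origin} = (j, U16), (j, U16) ✓
Pilot=B83: row 4 → {Gate,Origin} = (m, U16) ✓
Pilot=B20: rows 5, 9, 10 → {Gate,Origin} = (a, U16), (a, U16), (a, U16) ✓
Pilot=B94: row 7 → {Gate,Origin} = (l, U16) ✓
Pilot=B12: row 11 → {Gate,Origin} = (a, U14) ✓
The only Pilot value with inconsistent RHS is Pilot=B54.

B54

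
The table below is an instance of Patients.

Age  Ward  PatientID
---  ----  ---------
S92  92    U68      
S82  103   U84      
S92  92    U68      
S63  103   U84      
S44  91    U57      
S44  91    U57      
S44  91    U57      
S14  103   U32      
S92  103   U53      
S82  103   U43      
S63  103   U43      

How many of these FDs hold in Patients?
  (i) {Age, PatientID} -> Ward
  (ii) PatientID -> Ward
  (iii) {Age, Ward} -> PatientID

(i) {Age, PatientID} -> Ward: every LHS value maps to a single RHS value — holds.
(ii) PatientID -> Ward: every LHS value maps to a single RHS value — holds.
(iii) {Age, Ward} -> PatientID: (Age=S82, Ward=103): 2 rows → PatientID takes values {U84, U43} — violation; (Age=S63, Ward=103): 2 rows → PatientID takes values {U84, U43} — violation — fails.
2 of the 3 dependencies hold.

2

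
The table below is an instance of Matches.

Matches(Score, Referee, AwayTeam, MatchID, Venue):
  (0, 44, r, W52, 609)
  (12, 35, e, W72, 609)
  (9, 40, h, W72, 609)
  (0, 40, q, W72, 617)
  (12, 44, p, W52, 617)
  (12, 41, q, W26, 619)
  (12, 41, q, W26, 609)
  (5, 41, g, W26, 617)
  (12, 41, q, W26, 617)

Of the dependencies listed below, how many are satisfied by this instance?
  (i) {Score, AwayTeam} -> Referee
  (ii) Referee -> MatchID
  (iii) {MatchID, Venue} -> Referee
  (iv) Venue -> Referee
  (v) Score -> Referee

(i) {Score, AwayTeam} -> Referee: every LHS value maps to a single RHS value — holds.
(ii) Referee -> MatchID: every LHS value maps to a single RHS value — holds.
(iii) {MatchID, Venue} -> Referee: (MatchID=W72, Venue=609): 2 rows → Referee takes values {35, 40} — violation — fails.
(iv) Venue -> Referee: Venue=609: 4 rows → Referee takes values {44, 35, 40, 41} — violation; Venue=617: 4 rows → Referee takes values {40, 44, 41} — violation — fails.
(v) Score -> Referee: Score=0: 2 rows → Referee takes values {44, 40} — violation; Score=12: 5 rows → Referee takes values {35, 44, 41} — violation — fails.
2 of the 5 dependencies hold.

2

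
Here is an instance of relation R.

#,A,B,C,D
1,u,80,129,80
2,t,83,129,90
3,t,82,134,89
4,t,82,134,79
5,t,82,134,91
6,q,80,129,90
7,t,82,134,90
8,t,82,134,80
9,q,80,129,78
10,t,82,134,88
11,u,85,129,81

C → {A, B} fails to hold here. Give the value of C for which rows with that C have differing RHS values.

C=129: rows 1, 2, 6, 9, 11 → {A,B} takes values {(u, 80), (t, 83), (q, 80), (u, 85)} — violation
C=134: rows 3, 4, 5, 7, 8, 10 → {A,B} = (t, 82), (t, 82), (t, 82), (t, 82), (t, 82), (t, 82) ✓
The only C value with inconsistent RHS is C=129.

129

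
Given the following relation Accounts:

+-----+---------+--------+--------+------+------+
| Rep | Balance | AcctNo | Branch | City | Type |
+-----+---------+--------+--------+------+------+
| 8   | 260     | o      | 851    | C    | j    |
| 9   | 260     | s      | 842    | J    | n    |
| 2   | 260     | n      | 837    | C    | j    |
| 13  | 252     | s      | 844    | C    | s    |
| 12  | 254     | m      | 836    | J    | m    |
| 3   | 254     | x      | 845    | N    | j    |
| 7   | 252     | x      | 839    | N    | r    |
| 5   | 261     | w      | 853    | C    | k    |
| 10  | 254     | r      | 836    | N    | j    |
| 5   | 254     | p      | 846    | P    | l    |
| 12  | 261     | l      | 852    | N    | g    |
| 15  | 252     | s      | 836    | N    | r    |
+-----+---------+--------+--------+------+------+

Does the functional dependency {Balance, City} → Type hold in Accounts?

(Balance=260, City=C): 2 rows → Type = j, j ✓
(Balance=260, City=J): 1 row → Type = n ✓
(Balance=252, City=C): 1 row → Type = s ✓
(Balance=254, City=J): 1 row → Type = m ✓
(Balance=254, City=N): 2 rows → Type = j, j ✓
(Balance=252, City=N): 2 rows → Type = r, r ✓
(Balance=261, City=C): 1 row → Type = k ✓
(Balance=254, City=P): 1 row → Type = l ✓
(Balance=261, City=N): 1 row → Type = g ✓
Every {Balance, City} value is associated with a single Type value, so {Balance, City} → Type holds.

Yes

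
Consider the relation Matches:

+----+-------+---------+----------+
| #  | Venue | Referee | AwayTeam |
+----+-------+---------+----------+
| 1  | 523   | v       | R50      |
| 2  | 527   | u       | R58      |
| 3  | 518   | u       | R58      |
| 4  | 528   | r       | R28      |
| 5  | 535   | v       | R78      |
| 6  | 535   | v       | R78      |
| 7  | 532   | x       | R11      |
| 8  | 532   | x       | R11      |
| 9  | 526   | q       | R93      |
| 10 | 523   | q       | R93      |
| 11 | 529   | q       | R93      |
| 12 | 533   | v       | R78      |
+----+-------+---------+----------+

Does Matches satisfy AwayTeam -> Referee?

Yes

AwayTeam=R50: row 1 → Referee = v ✓
AwayTeam=R58: rows 2, 3 → Referee = u, u ✓
AwayTeam=R28: row 4 → Referee = r ✓
AwayTeam=R78: rows 5, 6, 12 → Referee = v, v, v ✓
AwayTeam=R11: rows 7, 8 → Referee = x, x ✓
AwayTeam=R93: rows 9, 10, 11 → Referee = q, q, q ✓
Every AwayTeam value is associated with a single Referee value, so AwayTeam -> Referee holds.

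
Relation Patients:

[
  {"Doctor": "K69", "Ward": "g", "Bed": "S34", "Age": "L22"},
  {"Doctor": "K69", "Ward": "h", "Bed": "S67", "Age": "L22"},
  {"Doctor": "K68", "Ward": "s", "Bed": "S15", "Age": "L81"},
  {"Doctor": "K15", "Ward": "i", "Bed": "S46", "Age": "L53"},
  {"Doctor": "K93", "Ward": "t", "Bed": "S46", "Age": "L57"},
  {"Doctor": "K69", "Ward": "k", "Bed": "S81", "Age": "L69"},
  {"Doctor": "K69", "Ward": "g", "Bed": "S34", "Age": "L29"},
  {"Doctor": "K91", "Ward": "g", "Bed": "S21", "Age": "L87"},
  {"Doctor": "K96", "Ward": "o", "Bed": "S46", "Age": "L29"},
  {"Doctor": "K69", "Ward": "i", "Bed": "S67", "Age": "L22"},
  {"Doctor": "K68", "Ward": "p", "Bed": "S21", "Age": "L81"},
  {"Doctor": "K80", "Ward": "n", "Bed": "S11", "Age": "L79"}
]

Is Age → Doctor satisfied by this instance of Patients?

No

Age=L22: 3 rows → Doctor = K69, K69, K69 ✓
Age=L81: 2 rows → Doctor = K68, K68 ✓
Age=L53: 1 row → Doctor = K15 ✓
Age=L57: 1 row → Doctor = K93 ✓
Age=L69: 1 row → Doctor = K69 ✓
Age=L29: 2 rows → Doctor takes values {K69, K96} — violation
Age=L87: 1 row → Doctor = K91 ✓
Age=L79: 1 row → Doctor = K80 ✓
Two rows agree on Age but differ on Doctor, so Age → Doctor does not hold.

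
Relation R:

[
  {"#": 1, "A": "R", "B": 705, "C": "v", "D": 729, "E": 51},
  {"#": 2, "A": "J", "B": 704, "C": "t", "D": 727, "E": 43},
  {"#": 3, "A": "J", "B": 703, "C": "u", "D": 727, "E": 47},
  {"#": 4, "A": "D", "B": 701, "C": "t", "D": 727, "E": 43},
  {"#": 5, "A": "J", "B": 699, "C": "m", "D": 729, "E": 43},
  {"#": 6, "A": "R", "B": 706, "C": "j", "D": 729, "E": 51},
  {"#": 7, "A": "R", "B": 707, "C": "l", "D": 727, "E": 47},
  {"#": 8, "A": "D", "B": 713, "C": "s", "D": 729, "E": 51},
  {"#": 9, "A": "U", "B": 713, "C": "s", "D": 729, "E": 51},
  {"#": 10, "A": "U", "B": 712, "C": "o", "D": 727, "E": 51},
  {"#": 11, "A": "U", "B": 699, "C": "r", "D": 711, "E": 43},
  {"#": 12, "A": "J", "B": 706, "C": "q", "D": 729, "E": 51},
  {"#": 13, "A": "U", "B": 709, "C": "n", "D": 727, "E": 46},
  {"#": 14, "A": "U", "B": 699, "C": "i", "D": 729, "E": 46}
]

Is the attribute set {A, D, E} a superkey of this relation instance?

No

Rows 1 and 6 have the same {A, D, E} value (A=R, D=729, E=51) but are distinct tuples, so {A, D, E} does not determine every attribute — not a superkey.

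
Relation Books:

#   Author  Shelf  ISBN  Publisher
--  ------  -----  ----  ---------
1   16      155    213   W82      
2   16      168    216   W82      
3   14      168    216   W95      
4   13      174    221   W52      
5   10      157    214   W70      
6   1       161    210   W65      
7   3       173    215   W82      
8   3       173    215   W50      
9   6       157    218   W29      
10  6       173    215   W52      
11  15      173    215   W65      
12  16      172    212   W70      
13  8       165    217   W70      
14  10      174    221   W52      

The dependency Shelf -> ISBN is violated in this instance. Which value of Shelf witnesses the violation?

157

Shelf=155: row 1 → ISBN = 213 ✓
Shelf=168: rows 2, 3 → ISBN = 216, 216 ✓
Shelf=174: rows 4, 14 → ISBN = 221, 221 ✓
Shelf=157: rows 5, 9 → ISBN takes values {214, 218} — violation
Shelf=161: row 6 → ISBN = 210 ✓
Shelf=173: rows 7, 8, 10, 11 → ISBN = 215, 215, 215, 215 ✓
Shelf=172: row 12 → ISBN = 212 ✓
Shelf=165: row 13 → ISBN = 217 ✓
The only Shelf value with inconsistent ISBN is Shelf=157.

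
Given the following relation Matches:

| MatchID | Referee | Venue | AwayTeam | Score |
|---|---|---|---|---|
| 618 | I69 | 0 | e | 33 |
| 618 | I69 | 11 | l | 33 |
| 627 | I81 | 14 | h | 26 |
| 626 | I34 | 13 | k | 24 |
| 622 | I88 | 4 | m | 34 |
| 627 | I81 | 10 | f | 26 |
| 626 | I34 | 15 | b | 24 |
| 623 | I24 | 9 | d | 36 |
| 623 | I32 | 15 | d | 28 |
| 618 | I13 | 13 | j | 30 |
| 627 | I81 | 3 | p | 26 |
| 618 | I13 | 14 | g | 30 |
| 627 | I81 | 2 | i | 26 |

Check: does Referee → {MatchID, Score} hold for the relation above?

Yes

Referee=I69: 2 rows → {MatchID,Score} = (618, 33), (618, 33) ✓
Referee=I81: 4 rows → {MatchID,Score} = (627, 26), (627, 26), (627, 26), (627, 26) ✓
Referee=I34: 2 rows → {MatchID,Score} = (626, 24), (626, 24) ✓
Referee=I88: 1 row → {MatchID,Score} = (622, 34) ✓
Referee=I24: 1 row → {MatchID,Score} = (623, 36) ✓
Referee=I32: 1 row → {MatchID,Score} = (623, 28) ✓
Referee=I13: 2 rows → {MatchID,Score} = (618, 30), (618, 30) ✓
Every Referee value is associated with a single {MatchID, Score} value, so Referee → {MatchID, Score} holds.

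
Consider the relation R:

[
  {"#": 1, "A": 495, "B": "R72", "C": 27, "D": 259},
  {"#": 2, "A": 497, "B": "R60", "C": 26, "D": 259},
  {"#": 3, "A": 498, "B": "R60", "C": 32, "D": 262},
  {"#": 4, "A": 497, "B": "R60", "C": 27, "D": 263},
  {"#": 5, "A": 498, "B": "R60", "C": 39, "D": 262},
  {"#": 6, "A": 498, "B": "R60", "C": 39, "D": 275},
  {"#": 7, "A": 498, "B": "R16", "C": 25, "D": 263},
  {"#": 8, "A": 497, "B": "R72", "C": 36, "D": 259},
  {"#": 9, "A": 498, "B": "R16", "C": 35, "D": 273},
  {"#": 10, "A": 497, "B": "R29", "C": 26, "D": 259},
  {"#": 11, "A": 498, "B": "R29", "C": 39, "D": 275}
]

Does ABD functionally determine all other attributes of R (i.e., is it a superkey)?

No

Rows 3 and 5 have the same ABD value (A=498, B=R60, D=262) but are distinct tuples, so ABD does not determine every attribute — not a superkey.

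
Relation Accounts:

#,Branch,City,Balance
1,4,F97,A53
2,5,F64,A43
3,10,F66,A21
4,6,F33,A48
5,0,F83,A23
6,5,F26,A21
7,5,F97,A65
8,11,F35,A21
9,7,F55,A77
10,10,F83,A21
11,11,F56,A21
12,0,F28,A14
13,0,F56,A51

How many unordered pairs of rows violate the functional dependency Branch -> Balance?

6

Branch=5: violating pairs (2,6), (2,7), (6,7) — 3 pairs.
Branch=10: all 2 rows agree on Balance — 0 pairs.
Branch=0: violating pairs (5,12), (5,13), (12,13) — 3 pairs.
Branch=11: all 2 rows agree on Balance — 0 pairs.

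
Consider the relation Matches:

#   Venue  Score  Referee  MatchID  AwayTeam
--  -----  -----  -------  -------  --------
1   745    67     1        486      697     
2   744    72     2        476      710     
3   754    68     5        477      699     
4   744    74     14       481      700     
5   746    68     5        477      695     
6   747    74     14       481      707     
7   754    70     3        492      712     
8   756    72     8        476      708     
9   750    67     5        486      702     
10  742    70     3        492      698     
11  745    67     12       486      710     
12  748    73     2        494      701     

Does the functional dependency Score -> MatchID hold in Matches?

Yes

Score=67: rows 1, 9, 11 → MatchID = 486, 486, 486 ✓
Score=72: rows 2, 8 → MatchID = 476, 476 ✓
Score=68: rows 3, 5 → MatchID = 477, 477 ✓
Score=74: rows 4, 6 → MatchID = 481, 481 ✓
Score=70: rows 7, 10 → MatchID = 492, 492 ✓
Score=73: row 12 → MatchID = 494 ✓
Every Score value is associated with a single MatchID value, so Score -> MatchID holds.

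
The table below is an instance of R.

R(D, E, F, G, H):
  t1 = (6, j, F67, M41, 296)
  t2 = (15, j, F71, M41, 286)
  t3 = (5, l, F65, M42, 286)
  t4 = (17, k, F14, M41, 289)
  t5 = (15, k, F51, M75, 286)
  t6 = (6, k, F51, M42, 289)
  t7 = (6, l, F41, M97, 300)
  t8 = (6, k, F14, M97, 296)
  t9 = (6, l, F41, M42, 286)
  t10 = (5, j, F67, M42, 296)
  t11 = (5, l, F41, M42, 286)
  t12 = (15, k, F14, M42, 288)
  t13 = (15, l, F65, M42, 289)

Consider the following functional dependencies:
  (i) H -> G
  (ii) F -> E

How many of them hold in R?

1

(i) H -> G: H=296: rows 1, 8, 10 → G takes values {M41, M97, M42} — violation; H=286: rows 2, 3, 5, 9, 11 → G takes values {M41, M42, M75} — violation; H=289: rows 4, 6, 13 → G takes values {M41, M42} — violation — fails.
(ii) F -> E: every LHS value maps to a single RHS value — holds.
1 of the 2 dependencies holds.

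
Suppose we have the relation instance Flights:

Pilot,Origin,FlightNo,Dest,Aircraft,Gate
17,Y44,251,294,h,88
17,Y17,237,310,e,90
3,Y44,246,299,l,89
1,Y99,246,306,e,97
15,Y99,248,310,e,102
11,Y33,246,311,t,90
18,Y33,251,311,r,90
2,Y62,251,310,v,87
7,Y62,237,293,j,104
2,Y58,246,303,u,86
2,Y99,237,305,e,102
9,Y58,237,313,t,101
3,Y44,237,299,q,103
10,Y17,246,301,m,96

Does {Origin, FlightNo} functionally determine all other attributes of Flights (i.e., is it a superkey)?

All 14 rows have distinct {Origin, FlightNo} values, so {Origin, FlightNo} → (all attributes) holds and {Origin, FlightNo} is a superkey.

Yes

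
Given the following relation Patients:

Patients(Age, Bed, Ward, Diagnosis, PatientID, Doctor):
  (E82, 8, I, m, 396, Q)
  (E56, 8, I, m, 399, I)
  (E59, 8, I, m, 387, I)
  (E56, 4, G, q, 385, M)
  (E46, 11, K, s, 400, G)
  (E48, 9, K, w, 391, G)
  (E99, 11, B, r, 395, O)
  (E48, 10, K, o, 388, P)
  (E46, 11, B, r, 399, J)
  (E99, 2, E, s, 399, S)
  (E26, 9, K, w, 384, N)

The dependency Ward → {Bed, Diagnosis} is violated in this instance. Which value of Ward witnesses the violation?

Ward=I: 3 rows → {Bed,Diagnosis} = (8, m), (8, m), (8, m) ✓
Ward=G: 1 row → {Bed,Diagnosis} = (4, q) ✓
Ward=K: 4 rows → {Bed,Diagnosis} takes values {(11, s), (9, w), (10, o)} — violation
Ward=B: 2 rows → {Bed,Diagnosis} = (11, r), (11, r) ✓
Ward=E: 1 row → {Bed,Diagnosis} = (2, s) ✓
The only Ward value with inconsistent RHS is Ward=K.

K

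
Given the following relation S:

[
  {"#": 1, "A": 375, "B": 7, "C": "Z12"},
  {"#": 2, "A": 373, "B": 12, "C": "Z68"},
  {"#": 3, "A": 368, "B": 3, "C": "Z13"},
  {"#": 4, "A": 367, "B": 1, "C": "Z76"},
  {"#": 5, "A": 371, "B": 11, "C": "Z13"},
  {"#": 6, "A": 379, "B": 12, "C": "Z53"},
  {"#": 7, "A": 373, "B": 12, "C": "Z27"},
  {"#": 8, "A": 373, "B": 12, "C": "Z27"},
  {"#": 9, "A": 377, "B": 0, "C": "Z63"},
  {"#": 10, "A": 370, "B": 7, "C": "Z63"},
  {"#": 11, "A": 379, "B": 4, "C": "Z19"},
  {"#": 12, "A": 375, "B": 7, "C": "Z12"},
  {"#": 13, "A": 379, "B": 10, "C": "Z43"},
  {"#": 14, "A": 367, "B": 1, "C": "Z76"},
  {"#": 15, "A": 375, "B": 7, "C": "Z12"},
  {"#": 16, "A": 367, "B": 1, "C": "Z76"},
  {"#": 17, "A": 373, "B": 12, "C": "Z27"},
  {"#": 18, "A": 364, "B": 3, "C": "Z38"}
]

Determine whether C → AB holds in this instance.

C=Z12: rows 1, 12, 15 → {A,B} = (375, 7), (375, 7), (375, 7) ✓
C=Z68: row 2 → {A,B} = (373, 12) ✓
C=Z13: rows 3, 5 → {A,B} takes values {(368, 3), (371, 11)} — violation
C=Z76: rows 4, 14, 16 → {A,B} = (367, 1), (367, 1), (367, 1) ✓
C=Z53: row 6 → {A,B} = (379, 12) ✓
C=Z27: rows 7, 8, 17 → {A,B} = (373, 12), (373, 12), (373, 12) ✓
C=Z63: rows 9, 10 → {A,B} takes values {(377, 0), (370, 7)} — violation
C=Z19: row 11 → {A,B} = (379, 4) ✓
C=Z43: row 13 → {A,B} = (379, 10) ✓
C=Z38: row 18 → {A,B} = (364, 3) ✓
Two rows agree on C but differ on AB, so C → AB does not hold.

No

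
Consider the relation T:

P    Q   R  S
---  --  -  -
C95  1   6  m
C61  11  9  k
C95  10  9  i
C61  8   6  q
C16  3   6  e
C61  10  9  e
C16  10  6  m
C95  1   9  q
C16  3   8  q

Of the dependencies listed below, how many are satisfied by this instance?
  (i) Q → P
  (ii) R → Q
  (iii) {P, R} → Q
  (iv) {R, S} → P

(i) Q → P: Q=10: 3 rows → P takes values {C95, C61, C16} — violation — fails.
(ii) R → Q: R=6: 4 rows → Q takes values {1, 8, 3, 10} — violation; R=9: 4 rows → Q takes values {11, 10, 1} — violation — fails.
(iii) {P, R} → Q: (P=C61, R=9): 2 rows → Q takes values {11, 10} — violation; (P=C95, R=9): 2 rows → Q takes values {10, 1} — violation; (P=C16, R=6): 2 rows → Q takes values {3, 10} — violation — fails.
(iv) {R, S} → P: (R=6, S=m): 2 rows → P takes values {C95, C16} — violation — fails.
None of the 4 dependencies hold.

0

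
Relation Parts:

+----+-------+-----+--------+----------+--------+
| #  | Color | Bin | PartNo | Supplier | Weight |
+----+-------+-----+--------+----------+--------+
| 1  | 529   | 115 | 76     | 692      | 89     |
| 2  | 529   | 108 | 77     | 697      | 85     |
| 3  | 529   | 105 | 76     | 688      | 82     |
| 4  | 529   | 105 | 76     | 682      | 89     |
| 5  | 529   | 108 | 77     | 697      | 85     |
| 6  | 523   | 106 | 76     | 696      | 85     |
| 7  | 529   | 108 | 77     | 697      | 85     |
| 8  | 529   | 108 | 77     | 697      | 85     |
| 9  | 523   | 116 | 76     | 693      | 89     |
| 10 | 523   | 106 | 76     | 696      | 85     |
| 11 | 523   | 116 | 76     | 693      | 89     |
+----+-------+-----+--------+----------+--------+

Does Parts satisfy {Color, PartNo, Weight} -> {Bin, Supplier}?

(Color=529, PartNo=76, Weight=89): rows 1, 4 → {Bin,Supplier} takes values {(115, 692), (105, 682)} — violation
(Color=529, PartNo=77, Weight=85): rows 2, 5, 7, 8 → {Bin,Supplier} = (108, 697), (108, 697), (108, 697), (108, 697) ✓
(Color=529, PartNo=76, Weight=82): row 3 → {Bin,Supplier} = (105, 688) ✓
(Color=523, PartNo=76, Weight=85): rows 6, 10 → {Bin,Supplier} = (106, 696), (106, 696) ✓
(Color=523, PartNo=76, Weight=89): rows 9, 11 → {Bin,Supplier} = (116, 693), (116, 693) ✓
Two rows agree on {Color, PartNo, Weight} but differ on {Bin, Supplier}, so {Color, PartNo, Weight} -> {Bin, Supplier} does not hold.

No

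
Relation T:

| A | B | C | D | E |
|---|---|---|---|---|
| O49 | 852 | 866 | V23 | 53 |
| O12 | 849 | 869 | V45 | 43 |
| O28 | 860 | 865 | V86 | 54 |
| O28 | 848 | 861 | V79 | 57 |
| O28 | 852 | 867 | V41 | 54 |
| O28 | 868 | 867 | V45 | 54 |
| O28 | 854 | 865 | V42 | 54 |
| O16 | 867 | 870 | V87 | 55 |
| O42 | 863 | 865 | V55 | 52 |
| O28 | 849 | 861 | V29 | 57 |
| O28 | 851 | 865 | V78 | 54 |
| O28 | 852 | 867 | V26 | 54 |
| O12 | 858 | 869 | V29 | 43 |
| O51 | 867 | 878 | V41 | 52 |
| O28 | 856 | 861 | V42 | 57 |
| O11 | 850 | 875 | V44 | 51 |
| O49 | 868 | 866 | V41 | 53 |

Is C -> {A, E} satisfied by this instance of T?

C=866: 2 rows → {A,E} = (O49, 53), (O49, 53) ✓
C=869: 2 rows → {A,E} = (O12, 43), (O12, 43) ✓
C=865: 4 rows → {A,E} takes values {(O28, 54), (O42, 52)} — violation
C=861: 3 rows → {A,E} = (O28, 57), (O28, 57), (O28, 57) ✓
C=867: 3 rows → {A,E} = (O28, 54), (O28, 54), (O28, 54) ✓
C=870: 1 row → {A,E} = (O16, 55) ✓
C=878: 1 row → {A,E} = (O51, 52) ✓
C=875: 1 row → {A,E} = (O11, 51) ✓
Two rows agree on C but differ on {A, E}, so C -> {A, E} does not hold.

No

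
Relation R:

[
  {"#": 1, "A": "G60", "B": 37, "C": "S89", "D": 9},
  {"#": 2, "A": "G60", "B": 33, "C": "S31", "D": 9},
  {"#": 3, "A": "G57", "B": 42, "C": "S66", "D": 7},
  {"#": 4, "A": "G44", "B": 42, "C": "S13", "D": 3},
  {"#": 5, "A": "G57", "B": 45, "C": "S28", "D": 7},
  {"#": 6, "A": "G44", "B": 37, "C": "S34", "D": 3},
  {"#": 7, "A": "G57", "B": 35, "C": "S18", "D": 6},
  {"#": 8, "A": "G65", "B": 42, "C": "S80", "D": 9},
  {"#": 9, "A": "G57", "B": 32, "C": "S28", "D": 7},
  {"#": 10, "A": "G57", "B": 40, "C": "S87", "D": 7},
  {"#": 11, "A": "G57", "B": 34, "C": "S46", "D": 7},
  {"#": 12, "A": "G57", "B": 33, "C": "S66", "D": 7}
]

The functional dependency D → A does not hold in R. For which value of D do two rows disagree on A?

9

D=9: rows 1, 2, 8 → A takes values {G60, G65} — violation
D=7: rows 3, 5, 9, 10, 11, 12 → A = G57, G57, G57, G57, G57, G57 ✓
D=3: rows 4, 6 → A = G44, G44 ✓
D=6: row 7 → A = G57 ✓
The only D value with inconsistent A is D=9.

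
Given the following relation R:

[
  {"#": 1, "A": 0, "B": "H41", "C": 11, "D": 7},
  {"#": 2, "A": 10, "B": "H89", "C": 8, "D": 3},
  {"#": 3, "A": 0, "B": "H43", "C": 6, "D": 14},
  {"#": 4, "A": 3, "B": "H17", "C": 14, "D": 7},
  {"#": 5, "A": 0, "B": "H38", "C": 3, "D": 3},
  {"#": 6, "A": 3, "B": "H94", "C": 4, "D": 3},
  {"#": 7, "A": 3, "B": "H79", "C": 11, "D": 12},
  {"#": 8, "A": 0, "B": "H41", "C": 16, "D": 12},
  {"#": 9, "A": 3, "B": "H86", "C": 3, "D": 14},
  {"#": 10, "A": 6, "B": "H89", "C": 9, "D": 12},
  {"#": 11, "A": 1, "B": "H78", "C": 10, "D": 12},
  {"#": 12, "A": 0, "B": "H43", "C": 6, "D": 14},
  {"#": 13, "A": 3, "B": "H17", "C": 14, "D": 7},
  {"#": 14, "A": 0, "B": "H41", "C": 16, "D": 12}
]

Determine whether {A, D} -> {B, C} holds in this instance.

(A=0, D=7): row 1 → {B,C} = (H41, 11) ✓
(A=10, D=3): row 2 → {B,C} = (H89, 8) ✓
(A=0, D=14): rows 3, 12 → {B,C} = (H43, 6), (H43, 6) ✓
(A=3, D=7): rows 4, 13 → {B,C} = (H17, 14), (H17, 14) ✓
(A=0, D=3): row 5 → {B,C} = (H38, 3) ✓
(A=3, D=3): row 6 → {B,C} = (H94, 4) ✓
(A=3, D=12): row 7 → {B,C} = (H79, 11) ✓
(A=0, D=12): rows 8, 14 → {B,C} = (H41, 16), (H41, 16) ✓
(A=3, D=14): row 9 → {B,C} = (H86, 3) ✓
(A=6, D=12): row 10 → {B,C} = (H89, 9) ✓
(A=1, D=12): row 11 → {B,C} = (H78, 10) ✓
Every {A, D} value is associated with a single {B, C} value, so {A, D} -> {B, C} holds.

Yes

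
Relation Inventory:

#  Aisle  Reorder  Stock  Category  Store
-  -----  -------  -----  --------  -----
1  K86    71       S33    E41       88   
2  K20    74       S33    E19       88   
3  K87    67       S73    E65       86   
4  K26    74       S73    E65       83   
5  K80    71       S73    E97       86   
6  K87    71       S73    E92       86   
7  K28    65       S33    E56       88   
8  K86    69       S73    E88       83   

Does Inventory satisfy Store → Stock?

Store=88: rows 1, 2, 7 → Stock = S33, S33, S33 ✓
Store=86: rows 3, 5, 6 → Stock = S73, S73, S73 ✓
Store=83: rows 4, 8 → Stock = S73, S73 ✓
Every Store value is associated with a single Stock value, so Store → Stock holds.

Yes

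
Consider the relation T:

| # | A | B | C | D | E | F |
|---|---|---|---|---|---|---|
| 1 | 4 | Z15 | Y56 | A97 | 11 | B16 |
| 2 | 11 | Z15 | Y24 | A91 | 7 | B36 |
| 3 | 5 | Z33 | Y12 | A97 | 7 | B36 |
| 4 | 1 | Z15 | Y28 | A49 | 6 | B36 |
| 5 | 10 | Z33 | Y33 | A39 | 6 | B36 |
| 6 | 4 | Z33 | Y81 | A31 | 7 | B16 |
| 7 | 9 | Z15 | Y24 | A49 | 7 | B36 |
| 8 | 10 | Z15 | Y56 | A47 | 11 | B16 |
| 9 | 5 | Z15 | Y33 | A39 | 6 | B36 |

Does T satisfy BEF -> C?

No

(B=Z15, E=11, F=B16): rows 1, 8 → C = Y56, Y56 ✓
(B=Z15, E=7, F=B36): rows 2, 7 → C = Y24, Y24 ✓
(B=Z33, E=7, F=B36): row 3 → C = Y12 ✓
(B=Z15, E=6, F=B36): rows 4, 9 → C takes values {Y28, Y33} — violation
(B=Z33, E=6, F=B36): row 5 → C = Y33 ✓
(B=Z33, E=7, F=B16): row 6 → C = Y81 ✓
Two rows agree on BEF but differ on C, so BEF -> C does not hold.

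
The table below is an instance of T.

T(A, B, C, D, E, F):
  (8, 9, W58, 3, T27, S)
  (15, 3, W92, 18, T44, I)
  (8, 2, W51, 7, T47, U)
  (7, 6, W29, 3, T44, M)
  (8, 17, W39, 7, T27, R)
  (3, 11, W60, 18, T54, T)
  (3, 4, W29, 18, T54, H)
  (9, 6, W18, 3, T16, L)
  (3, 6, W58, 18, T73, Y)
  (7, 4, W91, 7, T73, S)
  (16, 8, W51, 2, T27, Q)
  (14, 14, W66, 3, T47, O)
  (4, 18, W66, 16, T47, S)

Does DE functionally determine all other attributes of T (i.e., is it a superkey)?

No

Two distinct rows share (D=18, E=T54), so DE does not determine every attribute — not a superkey.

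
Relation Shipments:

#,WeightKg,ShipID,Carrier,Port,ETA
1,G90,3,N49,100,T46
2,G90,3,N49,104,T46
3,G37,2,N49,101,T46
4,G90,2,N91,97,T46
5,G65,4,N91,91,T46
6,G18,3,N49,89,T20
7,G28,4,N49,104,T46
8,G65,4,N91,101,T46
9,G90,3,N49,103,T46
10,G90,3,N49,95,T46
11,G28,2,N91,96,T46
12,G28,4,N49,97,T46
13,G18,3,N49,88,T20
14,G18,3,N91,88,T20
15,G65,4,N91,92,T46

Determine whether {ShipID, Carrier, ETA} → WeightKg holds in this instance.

(ShipID=3, Carrier=N49, ETA=T46): rows 1, 2, 9, 10 → WeightKg = G90, G90, G90, G90 ✓
(ShipID=2, Carrier=N49, ETA=T46): row 3 → WeightKg = G37 ✓
(ShipID=2, Carrier=N91, ETA=T46): rows 4, 11 → WeightKg takes values {G90, G28} — violation
(ShipID=4, Carrier=N91, ETA=T46): rows 5, 8, 15 → WeightKg = G65, G65, G65 ✓
(ShipID=3, Carrier=N49, ETA=T20): rows 6, 13 → WeightKg = G18, G18 ✓
(ShipID=4, Carrier=N49, ETA=T46): rows 7, 12 → WeightKg = G28, G28 ✓
(ShipID=3, Carrier=N91, ETA=T20): row 14 → WeightKg = G18 ✓
Two rows agree on {ShipID, Carrier, ETA} but differ on WeightKg, so {ShipID, Carrier, ETA} → WeightKg does not hold.

No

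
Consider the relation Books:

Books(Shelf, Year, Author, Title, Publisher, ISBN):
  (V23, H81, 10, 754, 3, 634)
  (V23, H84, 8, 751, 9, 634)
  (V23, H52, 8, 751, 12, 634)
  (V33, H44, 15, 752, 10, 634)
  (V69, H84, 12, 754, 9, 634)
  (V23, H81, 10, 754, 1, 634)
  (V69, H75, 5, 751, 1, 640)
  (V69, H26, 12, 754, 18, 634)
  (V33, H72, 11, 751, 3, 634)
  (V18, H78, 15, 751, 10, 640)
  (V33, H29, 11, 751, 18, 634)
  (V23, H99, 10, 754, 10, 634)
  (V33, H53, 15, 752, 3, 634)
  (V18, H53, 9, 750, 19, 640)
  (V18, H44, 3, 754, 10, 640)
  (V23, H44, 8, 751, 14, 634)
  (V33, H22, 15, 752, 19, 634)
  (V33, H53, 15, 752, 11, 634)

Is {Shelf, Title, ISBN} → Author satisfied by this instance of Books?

Yes

(Shelf=V23, Title=754, ISBN=634): 3 rows → Author = 10, 10, 10 ✓
(Shelf=V23, Title=751, ISBN=634): 3 rows → Author = 8, 8, 8 ✓
(Shelf=V33, Title=752, ISBN=634): 4 rows → Author = 15, 15, 15, 15 ✓
(Shelf=V69, Title=754, ISBN=634): 2 rows → Author = 12, 12 ✓
(Shelf=V69, Title=751, ISBN=640): 1 row → Author = 5 ✓
(Shelf=V33, Title=751, ISBN=634): 2 rows → Author = 11, 11 ✓
(Shelf=V18, Title=751, ISBN=640): 1 row → Author = 15 ✓
(Shelf=V18, Title=750, ISBN=640): 1 row → Author = 9 ✓
(Shelf=V18, Title=754, ISBN=640): 1 row → Author = 3 ✓
Every {Shelf, Title, ISBN} value is associated with a single Author value, so {Shelf, Title, ISBN} → Author holds.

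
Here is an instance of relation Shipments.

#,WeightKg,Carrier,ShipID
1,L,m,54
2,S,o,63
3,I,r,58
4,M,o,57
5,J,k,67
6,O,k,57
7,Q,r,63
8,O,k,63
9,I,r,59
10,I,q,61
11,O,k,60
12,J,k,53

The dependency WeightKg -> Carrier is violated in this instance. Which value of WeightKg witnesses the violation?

I

WeightKg=L: row 1 → Carrier = m ✓
WeightKg=S: row 2 → Carrier = o ✓
WeightKg=I: rows 3, 9, 10 → Carrier takes values {r, q} — violation
WeightKg=M: row 4 → Carrier = o ✓
WeightKg=J: rows 5, 12 → Carrier = k, k ✓
WeightKg=O: rows 6, 8, 11 → Carrier = k, k, k ✓
WeightKg=Q: row 7 → Carrier = r ✓
The only WeightKg value with inconsistent Carrier is WeightKg=I.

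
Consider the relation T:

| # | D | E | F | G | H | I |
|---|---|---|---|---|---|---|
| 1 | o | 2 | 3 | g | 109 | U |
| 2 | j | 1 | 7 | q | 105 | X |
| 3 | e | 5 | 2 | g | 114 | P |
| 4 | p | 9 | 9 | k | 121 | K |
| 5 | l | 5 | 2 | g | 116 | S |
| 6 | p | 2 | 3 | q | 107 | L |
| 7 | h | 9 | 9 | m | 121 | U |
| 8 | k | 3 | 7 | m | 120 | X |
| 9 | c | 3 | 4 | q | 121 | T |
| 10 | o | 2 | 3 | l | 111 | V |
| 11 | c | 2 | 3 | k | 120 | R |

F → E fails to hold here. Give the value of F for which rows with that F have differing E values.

F=3: rows 1, 6, 10, 11 → E = 2, 2, 2, 2 ✓
F=7: rows 2, 8 → E takes values {1, 3} — violation
F=2: rows 3, 5 → E = 5, 5 ✓
F=9: rows 4, 7 → E = 9, 9 ✓
F=4: row 9 → E = 3 ✓
The only F value with inconsistent E is F=7.

7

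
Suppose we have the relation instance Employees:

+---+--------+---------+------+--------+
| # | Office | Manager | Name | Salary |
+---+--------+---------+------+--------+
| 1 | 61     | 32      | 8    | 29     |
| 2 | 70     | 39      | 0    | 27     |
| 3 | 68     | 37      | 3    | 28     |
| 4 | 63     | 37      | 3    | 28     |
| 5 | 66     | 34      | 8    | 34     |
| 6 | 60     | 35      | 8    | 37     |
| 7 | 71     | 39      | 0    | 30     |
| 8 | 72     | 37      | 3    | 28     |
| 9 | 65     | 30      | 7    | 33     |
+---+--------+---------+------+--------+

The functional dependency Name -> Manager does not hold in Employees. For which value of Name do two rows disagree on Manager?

8

Name=8: rows 1, 5, 6 → Manager takes values {32, 34, 35} — violation
Name=0: rows 2, 7 → Manager = 39, 39 ✓
Name=3: rows 3, 4, 8 → Manager = 37, 37, 37 ✓
Name=7: row 9 → Manager = 30 ✓
The only Name value with inconsistent Manager is Name=8.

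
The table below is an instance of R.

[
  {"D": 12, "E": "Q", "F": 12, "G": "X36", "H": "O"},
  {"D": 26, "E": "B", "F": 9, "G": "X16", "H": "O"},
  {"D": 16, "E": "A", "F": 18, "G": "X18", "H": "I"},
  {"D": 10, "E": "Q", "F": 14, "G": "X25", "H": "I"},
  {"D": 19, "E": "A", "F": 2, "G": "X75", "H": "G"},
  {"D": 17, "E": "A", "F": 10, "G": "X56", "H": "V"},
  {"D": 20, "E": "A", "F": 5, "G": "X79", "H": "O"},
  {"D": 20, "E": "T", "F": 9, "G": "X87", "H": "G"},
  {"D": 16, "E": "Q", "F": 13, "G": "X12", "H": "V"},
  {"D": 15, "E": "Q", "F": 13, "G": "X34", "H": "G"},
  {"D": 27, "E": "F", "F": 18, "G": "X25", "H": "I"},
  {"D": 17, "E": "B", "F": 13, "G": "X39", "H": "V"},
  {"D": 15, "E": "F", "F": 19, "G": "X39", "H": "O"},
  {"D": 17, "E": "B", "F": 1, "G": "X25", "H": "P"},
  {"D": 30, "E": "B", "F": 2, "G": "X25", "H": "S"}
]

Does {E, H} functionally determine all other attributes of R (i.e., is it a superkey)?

All 15 rows have distinct {E, H} values, so {E, H} → (all attributes) holds and {E, H} is a superkey.

Yes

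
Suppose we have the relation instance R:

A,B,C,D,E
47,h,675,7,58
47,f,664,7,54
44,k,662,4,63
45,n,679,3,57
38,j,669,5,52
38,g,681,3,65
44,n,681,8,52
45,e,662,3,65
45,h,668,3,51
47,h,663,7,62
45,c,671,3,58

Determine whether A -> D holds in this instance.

A=47: 3 rows → D = 7, 7, 7 ✓
A=44: 2 rows → D takes values {4, 8} — violation
A=45: 4 rows → D = 3, 3, 3, 3 ✓
A=38: 2 rows → D takes values {5, 3} — violation
Two rows agree on A but differ on D, so A -> D does not hold.

No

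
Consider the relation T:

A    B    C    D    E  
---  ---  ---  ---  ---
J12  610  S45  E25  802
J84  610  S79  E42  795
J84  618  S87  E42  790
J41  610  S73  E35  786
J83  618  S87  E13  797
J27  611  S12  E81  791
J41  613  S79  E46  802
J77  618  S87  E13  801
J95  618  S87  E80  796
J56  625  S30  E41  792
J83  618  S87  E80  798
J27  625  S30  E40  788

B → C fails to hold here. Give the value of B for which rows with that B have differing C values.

610

B=610: 3 rows → C takes values {S45, S79, S73} — violation
B=618: 5 rows → C = S87, S87, S87, S87, S87 ✓
B=611: 1 row → C = S12 ✓
B=613: 1 row → C = S79 ✓
B=625: 2 rows → C = S30, S30 ✓
The only B value with inconsistent C is B=610.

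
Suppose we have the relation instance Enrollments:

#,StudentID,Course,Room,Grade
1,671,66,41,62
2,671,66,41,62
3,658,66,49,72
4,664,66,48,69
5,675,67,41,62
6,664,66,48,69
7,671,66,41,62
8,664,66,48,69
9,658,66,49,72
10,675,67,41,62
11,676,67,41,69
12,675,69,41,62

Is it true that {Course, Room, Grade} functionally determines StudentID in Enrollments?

(Course=66, Room=41, Grade=62): rows 1, 2, 7 → StudentID = 671, 671, 671 ✓
(Course=66, Room=49, Grade=72): rows 3, 9 → StudentID = 658, 658 ✓
(Course=66, Room=48, Grade=69): rows 4, 6, 8 → StudentID = 664, 664, 664 ✓
(Course=67, Room=41, Grade=62): rows 5, 10 → StudentID = 675, 675 ✓
(Course=67, Room=41, Grade=69): row 11 → StudentID = 676 ✓
(Course=69, Room=41, Grade=62): row 12 → StudentID = 675 ✓
Every {Course, Room, Grade} value is associated with a single StudentID value, so {Course, Room, Grade} -> StudentID holds.

Yes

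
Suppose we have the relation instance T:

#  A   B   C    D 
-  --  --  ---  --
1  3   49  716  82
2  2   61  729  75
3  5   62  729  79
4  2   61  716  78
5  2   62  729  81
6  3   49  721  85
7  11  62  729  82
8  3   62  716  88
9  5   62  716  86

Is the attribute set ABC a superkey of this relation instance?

All 9 rows have distinct ABC values, so ABC → (all attributes) holds and ABC is a superkey.

Yes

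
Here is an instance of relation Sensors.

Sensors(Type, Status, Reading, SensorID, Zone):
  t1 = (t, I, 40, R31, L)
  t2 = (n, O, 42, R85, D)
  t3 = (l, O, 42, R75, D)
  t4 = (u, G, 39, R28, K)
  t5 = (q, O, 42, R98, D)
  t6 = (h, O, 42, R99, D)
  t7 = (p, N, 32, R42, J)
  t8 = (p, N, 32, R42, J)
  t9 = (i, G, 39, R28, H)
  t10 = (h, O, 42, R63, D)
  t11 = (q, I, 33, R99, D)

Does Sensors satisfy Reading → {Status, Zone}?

No

Reading=40: row 1 → {Status,Zone} = (I, L) ✓
Reading=42: rows 2, 3, 5, 6, 10 → {Status,Zone} = (O, D), (O, D), (O, D), (O, D), (O, D) ✓
Reading=39: rows 4, 9 → {Status,Zone} takes values {(G, K), (G, H)} — violation
Reading=32: rows 7, 8 → {Status,Zone} = (N, J), (N, J) ✓
Reading=33: row 11 → {Status,Zone} = (I, D) ✓
Two rows agree on Reading but differ on {Status, Zone}, so Reading → {Status, Zone} does not hold.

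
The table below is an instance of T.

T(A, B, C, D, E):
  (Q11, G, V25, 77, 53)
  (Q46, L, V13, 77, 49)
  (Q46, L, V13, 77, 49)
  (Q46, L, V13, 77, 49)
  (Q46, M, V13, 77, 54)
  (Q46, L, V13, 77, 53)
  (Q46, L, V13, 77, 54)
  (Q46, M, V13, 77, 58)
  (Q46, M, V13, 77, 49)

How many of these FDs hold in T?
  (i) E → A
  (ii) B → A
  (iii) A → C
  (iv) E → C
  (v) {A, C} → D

(i) E → A: E=53: 2 rows → A takes values {Q11, Q46} — violation — fails.
(ii) B → A: every LHS value maps to a single RHS value — holds.
(iii) A → C: every LHS value maps to a single RHS value — holds.
(iv) E → C: E=53: 2 rows → C takes values {V25, V13} — violation — fails.
(v) {A, C} → D: every LHS value maps to a single RHS value — holds.
3 of the 5 dependencies hold.

3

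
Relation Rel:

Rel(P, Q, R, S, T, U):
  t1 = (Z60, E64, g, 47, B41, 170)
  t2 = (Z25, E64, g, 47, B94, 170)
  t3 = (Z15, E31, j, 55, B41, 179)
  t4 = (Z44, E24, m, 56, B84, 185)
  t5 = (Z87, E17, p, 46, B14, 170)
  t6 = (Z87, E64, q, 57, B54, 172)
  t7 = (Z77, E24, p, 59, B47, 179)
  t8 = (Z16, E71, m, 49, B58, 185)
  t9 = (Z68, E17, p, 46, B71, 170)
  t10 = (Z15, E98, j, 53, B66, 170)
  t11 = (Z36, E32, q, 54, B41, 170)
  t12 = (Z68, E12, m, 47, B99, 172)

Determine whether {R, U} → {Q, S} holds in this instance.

(R=g, U=170): rows 1, 2 → {Q,S} = (E64, 47), (E64, 47) ✓
(R=j, U=179): row 3 → {Q,S} = (E31, 55) ✓
(R=m, U=185): rows 4, 8 → {Q,S} takes values {(E24, 56), (E71, 49)} — violation
(R=p, U=170): rows 5, 9 → {Q,S} = (E17, 46), (E17, 46) ✓
(R=q, U=172): row 6 → {Q,S} = (E64, 57) ✓
(R=p, U=179): row 7 → {Q,S} = (E24, 59) ✓
(R=j, U=170): row 10 → {Q,S} = (E98, 53) ✓
(R=q, U=170): row 11 → {Q,S} = (E32, 54) ✓
(R=m, U=172): row 12 → {Q,S} = (E12, 47) ✓
Two rows agree on {R, U} but differ on {Q, S}, so {R, U} → {Q, S} does not hold.

No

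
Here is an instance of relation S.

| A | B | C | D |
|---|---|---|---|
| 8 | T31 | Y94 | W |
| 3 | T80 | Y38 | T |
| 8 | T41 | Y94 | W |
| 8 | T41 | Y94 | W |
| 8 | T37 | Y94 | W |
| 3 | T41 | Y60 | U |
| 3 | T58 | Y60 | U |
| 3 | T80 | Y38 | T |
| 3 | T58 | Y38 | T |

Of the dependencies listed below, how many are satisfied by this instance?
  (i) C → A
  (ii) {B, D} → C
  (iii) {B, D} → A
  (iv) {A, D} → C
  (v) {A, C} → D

(i) C → A: every LHS value maps to a single RHS value — holds.
(ii) {B, D} → C: every LHS value maps to a single RHS value — holds.
(iii) {B, D} → A: every LHS value maps to a single RHS value — holds.
(iv) {A, D} → C: every LHS value maps to a single RHS value — holds.
(v) {A, C} → D: every LHS value maps to a single RHS value — holds.
5 of the 5 dependencies hold.

5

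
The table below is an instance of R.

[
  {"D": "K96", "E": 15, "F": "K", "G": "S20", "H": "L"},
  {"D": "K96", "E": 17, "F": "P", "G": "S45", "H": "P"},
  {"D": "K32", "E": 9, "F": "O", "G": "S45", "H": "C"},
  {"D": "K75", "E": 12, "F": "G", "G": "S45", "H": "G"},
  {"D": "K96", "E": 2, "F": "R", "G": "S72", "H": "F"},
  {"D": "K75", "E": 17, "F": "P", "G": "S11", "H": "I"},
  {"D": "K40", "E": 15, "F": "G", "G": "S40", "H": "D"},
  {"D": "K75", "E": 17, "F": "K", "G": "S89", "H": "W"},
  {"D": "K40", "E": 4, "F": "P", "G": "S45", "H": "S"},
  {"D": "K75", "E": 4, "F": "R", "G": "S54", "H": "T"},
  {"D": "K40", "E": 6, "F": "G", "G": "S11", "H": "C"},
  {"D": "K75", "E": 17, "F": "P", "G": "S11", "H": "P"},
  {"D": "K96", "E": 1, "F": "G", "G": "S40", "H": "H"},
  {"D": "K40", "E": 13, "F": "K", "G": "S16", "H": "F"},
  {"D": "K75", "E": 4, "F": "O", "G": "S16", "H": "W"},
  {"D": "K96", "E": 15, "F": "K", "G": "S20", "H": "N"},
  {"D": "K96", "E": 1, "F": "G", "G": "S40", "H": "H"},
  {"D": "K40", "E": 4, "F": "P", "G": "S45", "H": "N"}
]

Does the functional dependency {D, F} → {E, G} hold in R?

No

(D=K96, F=K): 2 rows → {E,G} = (15, S20), (15, S20) ✓
(D=K96, F=P): 1 row → {E,G} = (17, S45) ✓
(D=K32, F=O): 1 row → {E,G} = (9, S45) ✓
(D=K75, F=G): 1 row → {E,G} = (12, S45) ✓
(D=K96, F=R): 1 row → {E,G} = (2, S72) ✓
(D=K75, F=P): 2 rows → {E,G} = (17, S11), (17, S11) ✓
(D=K40, F=G): 2 rows → {E,G} takes values {(15, S40), (6, S11)} — violation
(D=K75, F=K): 1 row → {E,G} = (17, S89) ✓
(D=K40, F=P): 2 rows → {E,G} = (4, S45), (4, S45) ✓
(D=K75, F=R): 1 row → {E,G} = (4, S54) ✓
(D=K96, F=G): 2 rows → {E,G} = (1, S40), (1, S40) ✓
(D=K40, F=K): 1 row → {E,G} = (13, S16) ✓
(D=K75, F=O): 1 row → {E,G} = (4, S16) ✓
Two rows agree on {D, F} but differ on {E, G}, so {D, F} → {E, G} does not hold.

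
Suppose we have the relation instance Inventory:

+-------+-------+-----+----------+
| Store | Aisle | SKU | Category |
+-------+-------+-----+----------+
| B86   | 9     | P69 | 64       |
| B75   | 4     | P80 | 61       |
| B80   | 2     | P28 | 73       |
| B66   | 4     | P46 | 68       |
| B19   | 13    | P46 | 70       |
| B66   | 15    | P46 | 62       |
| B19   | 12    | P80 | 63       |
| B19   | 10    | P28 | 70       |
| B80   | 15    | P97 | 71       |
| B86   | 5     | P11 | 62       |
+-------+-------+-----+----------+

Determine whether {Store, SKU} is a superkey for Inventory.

Two distinct rows share (Store=B66, SKU=P46), so {Store, SKU} does not determine every attribute — not a superkey.

No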